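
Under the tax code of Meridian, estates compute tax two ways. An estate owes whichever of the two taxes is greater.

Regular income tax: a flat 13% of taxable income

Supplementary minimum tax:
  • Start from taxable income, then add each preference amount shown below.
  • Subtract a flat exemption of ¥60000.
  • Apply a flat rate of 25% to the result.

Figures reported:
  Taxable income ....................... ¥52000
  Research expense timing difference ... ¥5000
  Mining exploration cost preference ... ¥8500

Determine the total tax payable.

Supplementary minimum tax:
  Adjusted income: ¥52000 + ¥5000 + ¥8500 = ¥65500
  Less exemption ¥60000 → base ¥5500
  ¥5500 × 25% = ¥1375

Regular income tax:
  ¥52000 × 13% = ¥6760

¥6760 > ¥1375, so the regular income tax governs.

¥6760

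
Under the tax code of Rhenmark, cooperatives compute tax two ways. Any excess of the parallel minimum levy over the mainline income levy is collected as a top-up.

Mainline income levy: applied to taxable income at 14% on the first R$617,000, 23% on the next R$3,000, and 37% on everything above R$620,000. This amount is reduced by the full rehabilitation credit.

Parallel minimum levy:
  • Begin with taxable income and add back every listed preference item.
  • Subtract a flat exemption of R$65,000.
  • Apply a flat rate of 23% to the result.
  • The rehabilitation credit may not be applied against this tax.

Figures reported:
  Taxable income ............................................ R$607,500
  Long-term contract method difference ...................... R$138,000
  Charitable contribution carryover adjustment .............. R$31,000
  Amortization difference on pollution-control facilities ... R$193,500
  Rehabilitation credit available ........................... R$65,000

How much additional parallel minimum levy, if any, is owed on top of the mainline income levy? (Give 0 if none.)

Parallel minimum levy:
  Adjusted income: R$607,500 + R$138,000 + R$31,000 + R$193,500 = R$970,000
  Less exemption R$65,000 → base R$905,000
  R$905,000 × 23% = R$208,150

Mainline income levy:
  R$607,500 × 14% = R$85,050
  Less rehabilitation credit R$65,000 → R$20,050

Excess of parallel minimum levy over mainline income levy: R$208,150 − R$20,050 = R$188,100.

R$188,100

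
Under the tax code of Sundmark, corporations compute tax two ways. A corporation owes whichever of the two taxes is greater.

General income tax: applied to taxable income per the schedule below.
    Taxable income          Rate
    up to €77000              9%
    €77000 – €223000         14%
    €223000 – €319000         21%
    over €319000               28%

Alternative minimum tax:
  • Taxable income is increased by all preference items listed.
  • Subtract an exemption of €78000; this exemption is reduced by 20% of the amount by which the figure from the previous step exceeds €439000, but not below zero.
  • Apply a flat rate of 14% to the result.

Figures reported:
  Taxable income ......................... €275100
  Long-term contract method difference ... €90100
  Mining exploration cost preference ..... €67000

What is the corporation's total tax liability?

Alternative minimum tax:
  Adjusted income: €275100 + €90100 + €67000 = €432200
  Exemption: €432200 ≤ €439000, so full €78000 applies
  Base: €432200 − €78000 = €354200
  €354200 × 14% = €49588

General income tax:
  €77000 × 9% = €6930
  €146000 × 14% = €20440
  €52100 × 21% = €10941
  → €38311

€49588 > €38311, so the alternative minimum tax is the binding amount.

€49588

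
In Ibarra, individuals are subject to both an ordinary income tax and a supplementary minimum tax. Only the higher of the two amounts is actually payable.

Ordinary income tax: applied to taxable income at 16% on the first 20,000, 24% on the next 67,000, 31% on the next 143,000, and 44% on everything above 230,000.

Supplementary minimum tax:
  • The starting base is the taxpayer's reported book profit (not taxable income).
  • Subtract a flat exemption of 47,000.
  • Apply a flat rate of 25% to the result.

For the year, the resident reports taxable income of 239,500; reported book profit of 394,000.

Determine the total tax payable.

86,750

Supplementary minimum tax:
  Base (reported book profit): 394,000
  Less exemption 47,000 → base 347,000
  347,000 × 25% = 86,750

Ordinary income tax:
  20,000 × 16% = 3,200
  67,000 × 24% = 16,080
  143,000 × 31% = 44,330
  9,500 × 44% = 4,180
  → 67,790

86,750 > 67,790, so the supplementary minimum tax is the binding amount.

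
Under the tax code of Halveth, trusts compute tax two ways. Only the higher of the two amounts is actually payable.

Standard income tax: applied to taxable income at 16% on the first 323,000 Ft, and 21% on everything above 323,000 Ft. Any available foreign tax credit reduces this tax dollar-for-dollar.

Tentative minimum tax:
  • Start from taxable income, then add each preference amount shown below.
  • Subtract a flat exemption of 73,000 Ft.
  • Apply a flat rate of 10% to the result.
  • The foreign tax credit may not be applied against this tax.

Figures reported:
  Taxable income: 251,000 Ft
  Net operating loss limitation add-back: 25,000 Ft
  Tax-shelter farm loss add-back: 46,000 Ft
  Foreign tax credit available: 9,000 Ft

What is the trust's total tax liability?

31,160 Ft

Tentative minimum tax:
  Adjusted income: 251,000 Ft + 25,000 Ft + 46,000 Ft = 322,000 Ft
  Less exemption 73,000 Ft → base 249,000 Ft
  249,000 Ft × 10% = 24,900 Ft

Standard income tax:
  251,000 Ft × 16% = 40,160 Ft
  Less foreign tax credit 9,000 Ft → 31,160 Ft

31,160 Ft > 24,900 Ft, so the standard income tax governs.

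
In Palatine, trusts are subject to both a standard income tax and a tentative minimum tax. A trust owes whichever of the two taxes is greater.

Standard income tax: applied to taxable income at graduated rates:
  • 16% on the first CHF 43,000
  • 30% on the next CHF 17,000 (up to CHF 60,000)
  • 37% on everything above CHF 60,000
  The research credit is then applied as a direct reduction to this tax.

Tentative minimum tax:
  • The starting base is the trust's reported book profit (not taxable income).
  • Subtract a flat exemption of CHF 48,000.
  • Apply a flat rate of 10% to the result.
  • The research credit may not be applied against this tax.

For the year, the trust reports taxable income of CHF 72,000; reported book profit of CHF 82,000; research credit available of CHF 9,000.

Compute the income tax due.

CHF 7,420

Standard income tax:
  CHF 43,000 × 16% = CHF 6,880
  CHF 17,000 × 30% = CHF 5,100
  CHF 12,000 × 37% = CHF 4,440
  → CHF 16,420
  Less research credit CHF 9,000 → CHF 7,420

Tentative minimum tax:
  Base (reported book profit): CHF 82,000
  Less exemption CHF 48,000 → base CHF 34,000
  CHF 34,000 × 10% = CHF 3,400

CHF 7,420 > CHF 3,400, so the standard income tax governs.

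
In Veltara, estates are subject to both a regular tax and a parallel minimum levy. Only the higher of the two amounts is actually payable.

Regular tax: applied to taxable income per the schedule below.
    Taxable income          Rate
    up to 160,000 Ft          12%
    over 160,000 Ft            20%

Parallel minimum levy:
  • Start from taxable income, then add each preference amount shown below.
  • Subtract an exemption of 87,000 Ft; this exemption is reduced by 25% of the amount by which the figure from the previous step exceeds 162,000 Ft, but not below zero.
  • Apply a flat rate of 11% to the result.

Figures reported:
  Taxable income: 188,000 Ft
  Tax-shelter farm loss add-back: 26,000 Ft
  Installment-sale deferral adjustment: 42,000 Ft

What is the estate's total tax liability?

24,800 Ft

Parallel minimum levy:
  Adjusted income: 188,000 Ft + 26,000 Ft + 42,000 Ft = 256,000 Ft
  Exemption: 87,000 Ft − 25% × (256,000 Ft − 162,000 Ft) = 87,000 Ft − 23,500 Ft = 63,500 Ft
  Base: 256,000 Ft − 63,500 Ft = 192,500 Ft
  192,500 Ft × 11% = 21,175 Ft

Regular tax:
  160,000 Ft × 12% = 19,200 Ft
  28,000 Ft × 20% = 5,600 Ft
  → 24,800 Ft

24,800 Ft > 21,175 Ft, so the regular tax governs.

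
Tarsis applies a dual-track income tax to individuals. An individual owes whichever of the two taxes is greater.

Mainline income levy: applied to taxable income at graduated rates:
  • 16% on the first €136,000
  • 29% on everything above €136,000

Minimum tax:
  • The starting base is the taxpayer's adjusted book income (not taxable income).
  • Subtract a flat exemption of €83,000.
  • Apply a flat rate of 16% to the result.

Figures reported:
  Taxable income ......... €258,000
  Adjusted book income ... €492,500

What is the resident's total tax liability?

€65,520

Minimum tax:
  Base (adjusted book income): €492,500
  Less exemption €83,000 → base €409,500
  €409,500 × 16% = €65,520

Mainline income levy:
  €136,000 × 16% = €21,760
  €122,000 × 29% = €35,380
  → €57,140

€65,520 > €57,140, so the minimum tax is the binding amount.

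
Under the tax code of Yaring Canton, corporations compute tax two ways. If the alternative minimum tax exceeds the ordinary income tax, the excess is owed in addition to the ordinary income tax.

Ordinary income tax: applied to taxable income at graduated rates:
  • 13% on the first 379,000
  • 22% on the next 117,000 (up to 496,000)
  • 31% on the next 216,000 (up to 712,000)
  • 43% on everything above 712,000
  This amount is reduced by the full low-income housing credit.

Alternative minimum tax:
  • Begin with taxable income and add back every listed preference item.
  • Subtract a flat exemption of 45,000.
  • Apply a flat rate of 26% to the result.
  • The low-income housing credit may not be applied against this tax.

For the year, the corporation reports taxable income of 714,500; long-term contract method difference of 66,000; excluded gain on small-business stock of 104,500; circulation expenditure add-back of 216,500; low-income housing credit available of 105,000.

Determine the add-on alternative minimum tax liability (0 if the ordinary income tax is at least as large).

Alternative minimum tax:
  Adjusted income: 714,500 + 66,000 + 104,500 + 216,500 = 1,101,500
  Less exemption 45,000 → base 1,056,500
  1,056,500 × 26% = 274,690

Ordinary income tax:
  379,000 × 13% = 49,270
  117,000 × 22% = 25,740
  216,000 × 31% = 66,960
  2,500 × 43% = 1,075
  → 143,045
  Less low-income housing credit 105,000 → 38,045

Excess of alternative minimum tax over ordinary income tax: 274,690 − 38,045 = 236,645.

236,645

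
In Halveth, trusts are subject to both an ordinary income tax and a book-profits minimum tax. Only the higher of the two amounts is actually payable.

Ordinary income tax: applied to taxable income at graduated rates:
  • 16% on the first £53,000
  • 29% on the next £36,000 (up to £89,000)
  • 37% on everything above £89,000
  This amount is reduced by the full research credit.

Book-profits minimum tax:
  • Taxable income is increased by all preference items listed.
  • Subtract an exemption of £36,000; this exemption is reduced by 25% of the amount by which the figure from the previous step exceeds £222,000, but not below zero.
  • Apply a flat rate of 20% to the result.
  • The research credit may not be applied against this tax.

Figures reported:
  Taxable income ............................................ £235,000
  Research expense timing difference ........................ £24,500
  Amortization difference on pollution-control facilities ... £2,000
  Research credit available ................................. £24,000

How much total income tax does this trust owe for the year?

Ordinary income tax:
  £53,000 × 16% = £8,480
  £36,000 × 29% = £10,440
  £146,000 × 37% = £54,020
  → £72,940
  Less research credit £24,000 → £48,940

Book-profits minimum tax:
  Adjusted income: £235,000 + £24,500 + £2,000 = £261,500
  Exemption: £36,000 − 25% × (£261,500 − £222,000) = £36,000 − £9,875 = £26,125
  Base: £261,500 − £26,125 = £235,375
  £235,375 × 20% = £47,075

£48,940 > £47,075, so the ordinary income tax governs.

£48,940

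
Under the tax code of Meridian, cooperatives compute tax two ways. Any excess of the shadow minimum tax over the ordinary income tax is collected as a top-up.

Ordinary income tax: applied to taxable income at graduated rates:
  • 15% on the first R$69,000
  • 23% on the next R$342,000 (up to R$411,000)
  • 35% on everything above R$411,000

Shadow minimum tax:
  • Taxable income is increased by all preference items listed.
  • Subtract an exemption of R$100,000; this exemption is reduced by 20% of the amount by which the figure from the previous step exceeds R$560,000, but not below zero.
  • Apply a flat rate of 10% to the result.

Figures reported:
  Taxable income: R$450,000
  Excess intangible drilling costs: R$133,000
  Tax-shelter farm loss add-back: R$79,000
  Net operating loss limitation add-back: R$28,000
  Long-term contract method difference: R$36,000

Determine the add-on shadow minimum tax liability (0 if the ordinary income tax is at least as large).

R$0

Ordinary income tax:
  R$69,000 × 15% = R$10,350
  R$342,000 × 23% = R$78,660
  R$39,000 × 35% = R$13,650
  → R$102,660

Shadow minimum tax:
  Adjusted income: R$450,000 + R$133,000 + R$79,000 + R$28,000 + R$36,000 = R$726,000
  Exemption: R$100,000 − 20% × (R$726,000 − R$560,000) = R$100,000 − R$33,200 = R$66,800
  Base: R$726,000 − R$66,800 = R$659,200
  R$659,200 × 10% = R$65,920

R$65,920 ≤ R$102,660, so no add-on is due.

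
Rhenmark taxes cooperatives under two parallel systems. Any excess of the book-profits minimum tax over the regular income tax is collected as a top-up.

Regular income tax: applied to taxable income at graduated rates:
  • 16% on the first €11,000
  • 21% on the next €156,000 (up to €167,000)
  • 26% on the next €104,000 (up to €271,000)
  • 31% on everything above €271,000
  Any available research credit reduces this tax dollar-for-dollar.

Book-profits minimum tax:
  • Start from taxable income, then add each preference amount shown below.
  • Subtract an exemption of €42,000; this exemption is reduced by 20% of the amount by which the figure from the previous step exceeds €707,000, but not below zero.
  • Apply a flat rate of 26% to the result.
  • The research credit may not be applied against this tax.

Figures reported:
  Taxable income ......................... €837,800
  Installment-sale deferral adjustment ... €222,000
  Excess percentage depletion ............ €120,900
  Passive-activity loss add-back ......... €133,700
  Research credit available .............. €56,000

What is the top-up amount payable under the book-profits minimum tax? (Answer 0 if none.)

€160,476

Book-profits minimum tax:
  Adjusted income: €837,800 + €222,000 + €120,900 + €133,700 = €1,314,400
  Exemption: 20% × (€1,314,400 − €707,000) = €121,480 ≥ €42,000, so the exemption is fully phased out
  Base: €1,314,400 − €0 = €1,314,400
  €1,314,400 × 26% = €341,744

Regular income tax:
  €11,000 × 16% = €1,760
  €156,000 × 21% = €32,760
  €104,000 × 26% = €27,040
  €566,800 × 31% = €175,708
  → €237,268
  Less research credit €56,000 → €181,268

Excess of book-profits minimum tax over regular income tax: €341,744 − €181,268 = €160,476.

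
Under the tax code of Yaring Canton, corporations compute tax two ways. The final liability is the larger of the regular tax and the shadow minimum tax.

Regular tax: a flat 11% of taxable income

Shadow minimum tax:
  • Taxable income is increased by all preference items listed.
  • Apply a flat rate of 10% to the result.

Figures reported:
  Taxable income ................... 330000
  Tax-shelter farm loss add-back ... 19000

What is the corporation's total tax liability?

36300

Regular tax:
  330000 × 11% = 36300

Shadow minimum tax:
  Adjusted income: 330000 + 19000 = 349000
  349000 × 10% = 34900

36300 > 34900, so the regular tax governs.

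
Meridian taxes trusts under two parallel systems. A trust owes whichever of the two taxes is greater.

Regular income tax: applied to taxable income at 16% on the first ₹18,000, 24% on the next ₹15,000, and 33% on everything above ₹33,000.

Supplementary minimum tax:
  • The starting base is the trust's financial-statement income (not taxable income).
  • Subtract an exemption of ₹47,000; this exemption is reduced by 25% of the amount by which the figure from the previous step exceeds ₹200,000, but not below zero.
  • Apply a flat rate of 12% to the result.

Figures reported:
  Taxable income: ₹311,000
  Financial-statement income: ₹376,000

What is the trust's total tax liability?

₹98,220

Supplementary minimum tax:
  Base (financial-statement income): ₹376,000
  Exemption: ₹47,000 − 25% × (₹376,000 − ₹200,000) = ₹47,000 − ₹44,000 = ₹3,000
  Base: ₹376,000 − ₹3,000 = ₹373,000
  ₹373,000 × 12% = ₹44,760

Regular income tax:
  ₹18,000 × 16% = ₹2,880
  ₹15,000 × 24% = ₹3,600
  ₹278,000 × 33% = ₹91,740
  → ₹98,220

₹98,220 > ₹44,760, so the regular income tax governs.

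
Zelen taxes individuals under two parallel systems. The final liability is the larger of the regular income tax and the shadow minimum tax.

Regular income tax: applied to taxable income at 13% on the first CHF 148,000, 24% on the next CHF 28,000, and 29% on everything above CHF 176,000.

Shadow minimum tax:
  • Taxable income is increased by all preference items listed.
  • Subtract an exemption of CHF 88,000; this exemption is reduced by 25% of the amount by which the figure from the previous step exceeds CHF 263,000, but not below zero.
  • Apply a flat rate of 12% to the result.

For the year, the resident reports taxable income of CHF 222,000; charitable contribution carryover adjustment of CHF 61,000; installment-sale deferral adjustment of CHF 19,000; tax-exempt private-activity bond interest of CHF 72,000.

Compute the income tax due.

CHF 39,300

Regular income tax:
  CHF 148,000 × 13% = CHF 19,240
  CHF 28,000 × 24% = CHF 6,720
  CHF 46,000 × 29% = CHF 13,340
  → CHF 39,300

Shadow minimum tax:
  Adjusted income: CHF 222,000 + CHF 61,000 + CHF 19,000 + CHF 72,000 = CHF 374,000
  Exemption: CHF 88,000 − 25% × (CHF 374,000 − CHF 263,000) = CHF 88,000 − CHF 27,750 = CHF 60,250
  Base: CHF 374,000 − CHF 60,250 = CHF 313,750
  CHF 313,750 × 12% = CHF 37,650

CHF 39,300 > CHF 37,650, so the regular income tax governs.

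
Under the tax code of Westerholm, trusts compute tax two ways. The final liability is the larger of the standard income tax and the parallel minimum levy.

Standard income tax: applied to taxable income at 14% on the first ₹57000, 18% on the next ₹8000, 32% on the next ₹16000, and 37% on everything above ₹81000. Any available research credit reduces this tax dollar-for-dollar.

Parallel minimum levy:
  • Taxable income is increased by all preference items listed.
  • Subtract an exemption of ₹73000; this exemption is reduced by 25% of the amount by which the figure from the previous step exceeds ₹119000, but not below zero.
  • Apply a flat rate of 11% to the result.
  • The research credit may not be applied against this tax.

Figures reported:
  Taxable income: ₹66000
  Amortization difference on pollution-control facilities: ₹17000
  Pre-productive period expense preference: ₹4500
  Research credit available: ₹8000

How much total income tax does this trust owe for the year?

Standard income tax:
  ₹57000 × 14% = ₹7980
  ₹8000 × 18% = ₹1440
  ₹1000 × 32% = ₹320
  → ₹9740
  Less research credit ₹8000 → ₹1740

Parallel minimum levy:
  Adjusted income: ₹66000 + ₹17000 + ₹4500 = ₹87500
  Exemption: ₹87500 ≤ ₹119000, so full ₹73000 applies
  Base: ₹87500 − ₹73000 = ₹14500
  ₹14500 × 11% = ₹1595

₹1740 > ₹1595, so the standard income tax governs.

₹1740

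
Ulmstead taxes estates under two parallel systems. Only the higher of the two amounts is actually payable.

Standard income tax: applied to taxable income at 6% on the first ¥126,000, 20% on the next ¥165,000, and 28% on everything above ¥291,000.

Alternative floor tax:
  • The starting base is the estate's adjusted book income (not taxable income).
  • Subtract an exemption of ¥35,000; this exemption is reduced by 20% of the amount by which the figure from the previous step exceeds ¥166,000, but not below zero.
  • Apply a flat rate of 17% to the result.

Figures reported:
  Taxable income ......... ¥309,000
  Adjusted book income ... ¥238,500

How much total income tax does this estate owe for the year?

Alternative floor tax:
  Base (adjusted book income): ¥238,500
  Exemption: ¥35,000 − 20% × (¥238,500 − ¥166,000) = ¥35,000 − ¥14,500 = ¥20,500
  Base: ¥238,500 − ¥20,500 = ¥218,000
  ¥218,000 × 17% = ¥37,060

Standard income tax:
  ¥126,000 × 6% = ¥7,560
  ¥165,000 × 20% = ¥33,000
  ¥18,000 × 28% = ¥5,040
  → ¥45,600

¥45,600 > ¥37,060, so the standard income tax governs.

¥45,600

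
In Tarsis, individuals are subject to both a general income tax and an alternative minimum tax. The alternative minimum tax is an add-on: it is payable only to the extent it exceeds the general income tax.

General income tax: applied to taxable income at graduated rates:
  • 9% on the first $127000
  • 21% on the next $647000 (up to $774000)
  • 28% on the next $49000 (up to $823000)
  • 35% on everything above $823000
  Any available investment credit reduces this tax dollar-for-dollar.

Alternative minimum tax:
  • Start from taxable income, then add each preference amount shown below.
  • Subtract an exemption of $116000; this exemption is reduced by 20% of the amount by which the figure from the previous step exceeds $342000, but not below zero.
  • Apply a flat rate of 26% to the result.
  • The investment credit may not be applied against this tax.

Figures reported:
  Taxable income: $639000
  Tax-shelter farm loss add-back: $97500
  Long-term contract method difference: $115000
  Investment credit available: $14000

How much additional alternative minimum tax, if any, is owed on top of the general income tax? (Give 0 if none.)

$112774

Alternative minimum tax:
  Adjusted income: $639000 + $97500 + $115000 = $851500
  Exemption: $116000 − 20% × ($851500 − $342000) = $116000 − $101900 = $14100
  Base: $851500 − $14100 = $837400
  $837400 × 26% = $217724

General income tax:
  $127000 × 9% = $11430
  $512000 × 21% = $107520
  → $118950
  Less investment credit $14000 → $104950

Excess of alternative minimum tax over general income tax: $217724 − $104950 = $112774.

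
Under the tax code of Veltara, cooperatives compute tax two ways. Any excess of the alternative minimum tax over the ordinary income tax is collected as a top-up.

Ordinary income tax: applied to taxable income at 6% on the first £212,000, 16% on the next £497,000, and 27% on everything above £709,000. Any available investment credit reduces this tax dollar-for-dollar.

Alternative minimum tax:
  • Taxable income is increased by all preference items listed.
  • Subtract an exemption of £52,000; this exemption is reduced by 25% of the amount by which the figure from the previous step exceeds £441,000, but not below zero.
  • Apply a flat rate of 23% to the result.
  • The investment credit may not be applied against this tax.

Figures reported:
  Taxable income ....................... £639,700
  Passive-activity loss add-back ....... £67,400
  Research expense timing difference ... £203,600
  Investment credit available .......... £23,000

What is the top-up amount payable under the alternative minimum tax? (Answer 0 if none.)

£151,309

Alternative minimum tax:
  Adjusted income: £639,700 + £67,400 + £203,600 = £910,700
  Exemption: 25% × (£910,700 − £441,000) = £117,425 ≥ £52,000, so the exemption is fully phased out
  Base: £910,700 − £0 = £910,700
  £910,700 × 23% = £209,461

Ordinary income tax:
  £212,000 × 6% = £12,720
  £427,700 × 16% = £68,432
  → £81,152
  Less investment credit £23,000 → £58,152

Excess of alternative minimum tax over ordinary income tax: £209,461 − £58,152 = £151,309.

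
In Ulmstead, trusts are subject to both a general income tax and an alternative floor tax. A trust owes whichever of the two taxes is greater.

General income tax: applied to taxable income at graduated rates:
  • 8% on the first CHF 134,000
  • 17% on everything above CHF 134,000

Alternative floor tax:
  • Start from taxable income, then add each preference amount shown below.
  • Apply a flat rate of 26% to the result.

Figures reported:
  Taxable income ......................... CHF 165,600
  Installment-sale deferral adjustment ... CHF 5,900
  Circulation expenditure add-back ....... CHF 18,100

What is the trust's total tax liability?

Alternative floor tax:
  Adjusted income: CHF 165,600 + CHF 5,900 + CHF 18,100 = CHF 189,600
  CHF 189,600 × 26% = CHF 49,296

General income tax:
  CHF 134,000 × 8% = CHF 10,720
  CHF 31,600 × 17% = CHF 5,372
  → CHF 16,092

CHF 49,296 > CHF 16,092, so the alternative floor tax is the binding amount.

CHF 49,296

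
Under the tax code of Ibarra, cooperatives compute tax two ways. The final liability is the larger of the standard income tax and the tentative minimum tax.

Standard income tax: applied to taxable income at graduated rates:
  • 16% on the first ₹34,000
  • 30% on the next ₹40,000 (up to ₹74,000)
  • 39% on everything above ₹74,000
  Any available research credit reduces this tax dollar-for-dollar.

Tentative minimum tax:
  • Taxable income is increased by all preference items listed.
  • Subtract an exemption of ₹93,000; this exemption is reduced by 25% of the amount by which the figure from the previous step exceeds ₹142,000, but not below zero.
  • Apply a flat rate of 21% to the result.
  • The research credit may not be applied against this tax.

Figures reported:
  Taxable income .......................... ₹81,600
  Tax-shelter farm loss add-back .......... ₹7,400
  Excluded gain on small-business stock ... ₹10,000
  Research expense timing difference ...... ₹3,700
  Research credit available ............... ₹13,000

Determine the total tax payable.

Tentative minimum tax:
  Adjusted income: ₹81,600 + ₹7,400 + ₹10,000 + ₹3,700 = ₹102,700
  Exemption: ₹102,700 ≤ ₹142,000, so full ₹93,000 applies
  Base: ₹102,700 − ₹93,000 = ₹9,700
  ₹9,700 × 21% = ₹2,037

Standard income tax:
  ₹34,000 × 16% = ₹5,440
  ₹40,000 × 30% = ₹12,000
  ₹7,600 × 39% = ₹2,964
  → ₹20,404
  Less research credit ₹13,000 → ₹7,404

₹7,404 > ₹2,037, so the standard income tax governs.

₹7,404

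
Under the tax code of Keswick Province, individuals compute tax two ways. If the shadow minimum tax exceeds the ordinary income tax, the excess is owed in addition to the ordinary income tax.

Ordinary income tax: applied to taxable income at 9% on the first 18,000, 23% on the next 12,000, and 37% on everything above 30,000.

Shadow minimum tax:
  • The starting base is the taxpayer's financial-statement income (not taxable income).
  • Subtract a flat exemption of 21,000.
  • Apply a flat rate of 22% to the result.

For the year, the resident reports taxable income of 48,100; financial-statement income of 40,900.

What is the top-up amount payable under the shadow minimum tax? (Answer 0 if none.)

0

Shadow minimum tax:
  Base (financial-statement income): 40,900
  Less exemption 21,000 → base 19,900
  19,900 × 22% = 4,378

Ordinary income tax:
  18,000 × 9% = 1,620
  12,000 × 23% = 2,760
  18,100 × 37% = 6,697
  → 11,077

4,378 ≤ 11,077, so no add-on is due.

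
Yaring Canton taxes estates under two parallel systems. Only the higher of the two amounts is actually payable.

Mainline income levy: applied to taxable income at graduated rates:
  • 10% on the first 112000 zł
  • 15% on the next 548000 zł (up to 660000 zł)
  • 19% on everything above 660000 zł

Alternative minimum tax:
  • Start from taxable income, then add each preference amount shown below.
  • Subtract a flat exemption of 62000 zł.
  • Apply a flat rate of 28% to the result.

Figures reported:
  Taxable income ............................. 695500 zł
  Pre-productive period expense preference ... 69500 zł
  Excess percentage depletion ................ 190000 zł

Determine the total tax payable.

Mainline income levy:
  112000 zł × 10% = 11200 zł
  548000 zł × 15% = 82200 zł
  35500 zł × 19% = 6745 zł
  → 100145 zł

Alternative minimum tax:
  Adjusted income: 695500 zł + 69500 zł + 190000 zł = 955000 zł
  Less exemption 62000 zł → base 893000 zł
  893000 zł × 28% = 250040 zł

250040 zł > 100145 zł, so the alternative minimum tax is the binding amount.

250040 zł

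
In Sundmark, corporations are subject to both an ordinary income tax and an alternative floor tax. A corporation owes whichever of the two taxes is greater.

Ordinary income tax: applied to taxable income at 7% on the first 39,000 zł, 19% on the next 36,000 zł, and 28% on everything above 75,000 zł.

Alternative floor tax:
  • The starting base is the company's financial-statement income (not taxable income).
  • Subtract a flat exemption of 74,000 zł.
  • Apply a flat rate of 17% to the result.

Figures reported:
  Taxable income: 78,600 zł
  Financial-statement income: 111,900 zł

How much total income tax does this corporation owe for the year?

Ordinary income tax:
  39,000 zł × 7% = 2,730 zł
  36,000 zł × 19% = 6,840 zł
  3,600 zł × 28% = 1,008 zł
  → 10,578 zł

Alternative floor tax:
  Base (financial-statement income): 111,900 zł
  Less exemption 74,000 zł → base 37,900 zł
  37,900 zł × 17% = 6,443 zł

10,578 zł > 6,443 zł, so the ordinary income tax governs.

10,578 zł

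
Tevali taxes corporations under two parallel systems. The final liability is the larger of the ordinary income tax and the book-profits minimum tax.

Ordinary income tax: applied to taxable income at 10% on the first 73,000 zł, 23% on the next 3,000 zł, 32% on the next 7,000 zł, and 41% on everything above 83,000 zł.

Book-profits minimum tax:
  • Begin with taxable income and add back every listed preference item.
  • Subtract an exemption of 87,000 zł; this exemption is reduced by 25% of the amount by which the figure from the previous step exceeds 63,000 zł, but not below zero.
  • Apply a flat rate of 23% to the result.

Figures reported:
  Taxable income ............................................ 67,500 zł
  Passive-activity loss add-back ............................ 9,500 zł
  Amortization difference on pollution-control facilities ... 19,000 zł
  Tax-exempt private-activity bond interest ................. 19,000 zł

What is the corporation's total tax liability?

Ordinary income tax:
  67,500 zł × 10% = 6,750 zł

Book-profits minimum tax:
  Adjusted income: 67,500 zł + 9,500 zł + 19,000 zł + 19,000 zł = 115,000 zł
  Exemption: 87,000 zł − 25% × (115,000 zł − 63,000 zł) = 87,000 zł − 13,000 zł = 74,000 zł
  Base: 115,000 zł − 74,000 zł = 41,000 zł
  41,000 zł × 23% = 9,430 zł

9,430 zł > 6,750 zł, so the book-profits minimum tax is the binding amount.

9,430 zł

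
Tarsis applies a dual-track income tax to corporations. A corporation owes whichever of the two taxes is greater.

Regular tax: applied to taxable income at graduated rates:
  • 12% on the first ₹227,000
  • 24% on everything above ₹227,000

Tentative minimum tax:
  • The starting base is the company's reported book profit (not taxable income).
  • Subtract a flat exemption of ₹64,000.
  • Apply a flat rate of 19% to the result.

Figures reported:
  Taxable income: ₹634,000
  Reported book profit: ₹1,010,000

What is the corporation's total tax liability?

Tentative minimum tax:
  Base (reported book profit): ₹1,010,000
  Less exemption ₹64,000 → base ₹946,000
  ₹946,000 × 19% = ₹179,740

Regular tax:
  ₹227,000 × 12% = ₹27,240
  ₹407,000 × 24% = ₹97,680
  → ₹124,920

₹179,740 > ₹124,920, so the tentative minimum tax is the binding amount.

₹179,740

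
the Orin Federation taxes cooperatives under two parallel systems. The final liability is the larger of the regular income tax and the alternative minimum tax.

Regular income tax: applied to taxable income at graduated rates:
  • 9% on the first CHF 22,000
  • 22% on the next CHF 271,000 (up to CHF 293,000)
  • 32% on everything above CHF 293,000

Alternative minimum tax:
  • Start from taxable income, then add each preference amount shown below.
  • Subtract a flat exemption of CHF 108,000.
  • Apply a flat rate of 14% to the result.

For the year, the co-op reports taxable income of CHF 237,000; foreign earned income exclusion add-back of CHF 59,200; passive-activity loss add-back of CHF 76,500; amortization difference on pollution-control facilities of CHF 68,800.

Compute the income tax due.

Regular income tax:
  CHF 22,000 × 9% = CHF 1,980
  CHF 215,000 × 22% = CHF 47,300
  → CHF 49,280

Alternative minimum tax:
  Adjusted income: CHF 237,000 + CHF 59,200 + CHF 76,500 + CHF 68,800 = CHF 441,500
  Less exemption CHF 108,000 → base CHF 333,500
  CHF 333,500 × 14% = CHF 46,690

CHF 49,280 > CHF 46,690, so the regular income tax governs.

CHF 49,280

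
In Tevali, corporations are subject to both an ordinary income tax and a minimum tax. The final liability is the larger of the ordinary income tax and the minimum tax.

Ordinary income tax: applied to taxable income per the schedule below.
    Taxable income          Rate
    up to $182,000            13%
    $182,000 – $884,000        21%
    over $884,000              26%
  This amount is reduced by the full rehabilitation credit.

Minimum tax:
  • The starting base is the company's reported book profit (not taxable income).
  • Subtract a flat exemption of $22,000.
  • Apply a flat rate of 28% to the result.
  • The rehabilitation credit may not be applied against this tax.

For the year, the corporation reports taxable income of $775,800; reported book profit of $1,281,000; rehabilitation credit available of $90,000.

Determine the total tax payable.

$352,520

Ordinary income tax:
  $182,000 × 13% = $23,660
  $593,800 × 21% = $124,698
  → $148,358
  Less rehabilitation credit $90,000 → $58,358

Minimum tax:
  Base (reported book profit): $1,281,000
  Less exemption $22,000 → base $1,259,000
  $1,259,000 × 28% = $352,520

$352,520 > $58,358, so the minimum tax is the binding amount.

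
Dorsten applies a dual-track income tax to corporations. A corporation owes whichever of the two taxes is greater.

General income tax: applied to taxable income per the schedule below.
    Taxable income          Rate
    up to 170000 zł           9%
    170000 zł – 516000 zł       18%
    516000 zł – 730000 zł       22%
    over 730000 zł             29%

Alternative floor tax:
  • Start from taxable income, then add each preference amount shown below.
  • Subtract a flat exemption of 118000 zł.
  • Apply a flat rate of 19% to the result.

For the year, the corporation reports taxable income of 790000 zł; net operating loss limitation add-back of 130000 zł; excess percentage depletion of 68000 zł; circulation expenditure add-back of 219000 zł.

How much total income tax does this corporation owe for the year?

General income tax:
  170000 zł × 9% = 15300 zł
  346000 zł × 18% = 62280 zł
  214000 zł × 22% = 47080 zł
  60000 zł × 29% = 17400 zł
  → 142060 zł

Alternative floor tax:
  Adjusted income: 790000 zł + 130000 zł + 68000 zł + 219000 zł = 1207000 zł
  Less exemption 118000 zł → base 1089000 zł
  1089000 zł × 19% = 206910 zł

206910 zł > 142060 zł, so the alternative floor tax is the binding amount.

206910 zł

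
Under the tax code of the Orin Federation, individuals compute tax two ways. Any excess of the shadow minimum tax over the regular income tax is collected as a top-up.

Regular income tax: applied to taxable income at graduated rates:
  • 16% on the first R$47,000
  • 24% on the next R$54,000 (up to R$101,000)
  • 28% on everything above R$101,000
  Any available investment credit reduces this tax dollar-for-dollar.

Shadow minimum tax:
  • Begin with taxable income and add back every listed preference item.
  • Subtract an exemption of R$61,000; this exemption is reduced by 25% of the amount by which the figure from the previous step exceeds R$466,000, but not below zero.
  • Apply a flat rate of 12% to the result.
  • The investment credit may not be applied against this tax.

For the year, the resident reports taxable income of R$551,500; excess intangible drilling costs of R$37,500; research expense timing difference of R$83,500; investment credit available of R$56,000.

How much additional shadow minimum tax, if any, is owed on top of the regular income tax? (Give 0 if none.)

Shadow minimum tax:
  Adjusted income: R$551,500 + R$37,500 + R$83,500 = R$672,500
  Exemption: R$61,000 − 25% × (R$672,500 − R$466,000) = R$61,000 − R$51,625 = R$9,375
  Base: R$672,500 − R$9,375 = R$663,125
  R$663,125 × 12% = R$79,575

Regular income tax:
  R$47,000 × 16% = R$7,520
  R$54,000 × 24% = R$12,960
  R$450,500 × 28% = R$126,140
  → R$146,620
  Less investment credit R$56,000 → R$90,620

R$79,575 ≤ R$90,620, so no add-on is due.

R$0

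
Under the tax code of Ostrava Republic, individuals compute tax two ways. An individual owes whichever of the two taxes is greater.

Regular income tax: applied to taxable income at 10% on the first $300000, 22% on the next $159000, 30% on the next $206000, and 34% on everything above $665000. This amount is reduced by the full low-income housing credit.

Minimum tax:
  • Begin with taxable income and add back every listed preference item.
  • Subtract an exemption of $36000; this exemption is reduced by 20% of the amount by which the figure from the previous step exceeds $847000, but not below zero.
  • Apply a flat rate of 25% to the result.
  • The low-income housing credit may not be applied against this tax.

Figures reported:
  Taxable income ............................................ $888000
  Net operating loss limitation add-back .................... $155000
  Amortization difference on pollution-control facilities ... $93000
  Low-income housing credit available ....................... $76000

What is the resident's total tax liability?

$284000

Regular income tax:
  $300000 × 10% = $30000
  $159000 × 22% = $34980
  $206000 × 30% = $61800
  $223000 × 34% = $75820
  → $202600
  Less low-income housing credit $76000 → $126600

Minimum tax:
  Adjusted income: $888000 + $155000 + $93000 = $1136000
  Exemption: 20% × ($1136000 − $847000) = $57800 ≥ $36000, so the exemption is fully phased out
  Base: $1136000 − $0 = $1136000
  $1136000 × 25% = $284000

$284000 > $126600, so the minimum tax is the binding amount.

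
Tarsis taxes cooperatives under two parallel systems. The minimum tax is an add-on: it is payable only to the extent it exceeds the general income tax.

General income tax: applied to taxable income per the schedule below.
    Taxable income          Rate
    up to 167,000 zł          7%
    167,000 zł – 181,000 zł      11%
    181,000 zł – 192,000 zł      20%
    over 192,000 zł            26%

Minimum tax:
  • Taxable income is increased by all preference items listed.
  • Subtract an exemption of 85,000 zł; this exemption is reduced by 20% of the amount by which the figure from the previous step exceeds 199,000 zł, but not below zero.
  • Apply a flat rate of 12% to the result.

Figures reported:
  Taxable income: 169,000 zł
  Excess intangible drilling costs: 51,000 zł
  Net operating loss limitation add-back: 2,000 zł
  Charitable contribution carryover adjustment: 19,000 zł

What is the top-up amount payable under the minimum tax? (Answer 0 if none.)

General income tax:
  167,000 zł × 7% = 11,690 zł
  2,000 zł × 11% = 220 zł
  → 11,910 zł

Minimum tax:
  Adjusted income: 169,000 zł + 51,000 zł + 2,000 zł + 19,000 zł = 241,000 zł
  Exemption: 85,000 zł − 20% × (241,000 zł − 199,000 zł) = 85,000 zł − 8,400 zł = 76,600 zł
  Base: 241,000 zł − 76,600 zł = 164,400 zł
  164,400 zł × 12% = 19,728 zł

Excess of minimum tax over general income tax: 19,728 zł − 11,910 zł = 7,818 zł.

7,818 zł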